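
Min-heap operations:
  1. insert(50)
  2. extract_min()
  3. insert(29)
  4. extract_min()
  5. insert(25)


insert(50) -> [50]
extract_min()->50, []
insert(29) -> [29]
extract_min()->29, []
insert(25) -> [25]

Final heap: [25]


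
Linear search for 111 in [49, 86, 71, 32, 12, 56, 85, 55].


i=0: 49!=111
i=1: 86!=111
i=2: 71!=111
i=3: 32!=111
i=4: 12!=111
i=5: 56!=111
i=6: 85!=111
i=7: 55!=111

Not found, 8 comps


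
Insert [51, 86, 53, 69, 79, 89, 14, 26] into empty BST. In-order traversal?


Insert 51: root
Insert 86: R from 51
Insert 53: R from 51 -> L from 86
Insert 69: R from 51 -> L from 86 -> R from 53
Insert 79: R from 51 -> L from 86 -> R from 53 -> R from 69
Insert 89: R from 51 -> R from 86
Insert 14: L from 51
Insert 26: L from 51 -> R from 14

In-order: [14, 26, 51, 53, 69, 79, 86, 89]


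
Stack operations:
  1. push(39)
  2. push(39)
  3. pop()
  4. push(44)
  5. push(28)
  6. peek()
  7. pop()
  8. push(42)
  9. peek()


push(39) -> [39]
push(39) -> [39, 39]
pop()->39, [39]
push(44) -> [39, 44]
push(28) -> [39, 44, 28]
peek()->28
pop()->28, [39, 44]
push(42) -> [39, 44, 42]
peek()->42

Final stack: [39, 44, 42]


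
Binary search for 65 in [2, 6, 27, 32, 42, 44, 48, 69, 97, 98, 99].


Step 1: lo=0, hi=10, mid=5, val=44
Step 2: lo=6, hi=10, mid=8, val=97
Step 3: lo=6, hi=7, mid=6, val=48
Step 4: lo=7, hi=7, mid=7, val=69

Not found


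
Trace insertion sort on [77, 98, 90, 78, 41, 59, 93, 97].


Initial: [77, 98, 90, 78, 41, 59, 93, 97]
Insert 98: [77, 98, 90, 78, 41, 59, 93, 97]
Insert 90: [77, 90, 98, 78, 41, 59, 93, 97]
Insert 78: [77, 78, 90, 98, 41, 59, 93, 97]
Insert 41: [41, 77, 78, 90, 98, 59, 93, 97]
Insert 59: [41, 59, 77, 78, 90, 98, 93, 97]
Insert 93: [41, 59, 77, 78, 90, 93, 98, 97]
Insert 97: [41, 59, 77, 78, 90, 93, 97, 98]

Sorted: [41, 59, 77, 78, 90, 93, 97, 98]


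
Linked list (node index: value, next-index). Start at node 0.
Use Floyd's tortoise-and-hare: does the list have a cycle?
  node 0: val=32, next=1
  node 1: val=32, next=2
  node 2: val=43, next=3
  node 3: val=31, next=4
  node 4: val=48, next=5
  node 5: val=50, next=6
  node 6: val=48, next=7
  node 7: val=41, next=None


Floyd's tortoise (slow, +1) and hare (fast, +2):
  init: slow=0, fast=0
  step 1: slow=1, fast=2
  step 2: slow=2, fast=4
  step 3: slow=3, fast=6
  step 4: fast 6->7->None, no cycle

Cycle: no


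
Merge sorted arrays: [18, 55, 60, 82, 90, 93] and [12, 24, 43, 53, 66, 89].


Take 12 from B
Take 18 from A
Take 24 from B
Take 43 from B
Take 53 from B
Take 55 from A
Take 60 from A
Take 66 from B
Take 82 from A
Take 89 from B

Merged: [12, 18, 24, 43, 53, 55, 60, 66, 82, 89, 90, 93]


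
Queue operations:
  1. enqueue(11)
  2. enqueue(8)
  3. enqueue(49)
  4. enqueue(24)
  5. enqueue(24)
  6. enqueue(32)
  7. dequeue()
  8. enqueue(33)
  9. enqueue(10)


enqueue(11) -> [11]
enqueue(8) -> [11, 8]
enqueue(49) -> [11, 8, 49]
enqueue(24) -> [11, 8, 49, 24]
enqueue(24) -> [11, 8, 49, 24, 24]
enqueue(32) -> [11, 8, 49, 24, 24, 32]
dequeue()->11, [8, 49, 24, 24, 32]
enqueue(33) -> [8, 49, 24, 24, 32, 33]
enqueue(10) -> [8, 49, 24, 24, 32, 33, 10]

Final queue: [8, 49, 24, 24, 32, 33, 10]


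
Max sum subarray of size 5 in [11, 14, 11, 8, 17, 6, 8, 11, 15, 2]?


[0:5]: 61
[1:6]: 56
[2:7]: 50
[3:8]: 50
[4:9]: 57
[5:10]: 42

Max: 61 at [0:5]


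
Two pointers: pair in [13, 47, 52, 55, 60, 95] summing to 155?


lo=0(13)+hi=5(95)=108
lo=1(47)+hi=5(95)=142
lo=2(52)+hi=5(95)=147
lo=3(55)+hi=5(95)=150
lo=4(60)+hi=5(95)=155

Yes: 60+95=155


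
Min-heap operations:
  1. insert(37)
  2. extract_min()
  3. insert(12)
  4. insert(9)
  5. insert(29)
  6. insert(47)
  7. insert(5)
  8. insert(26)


insert(37) -> [37]
extract_min()->37, []
insert(12) -> [12]
insert(9) -> [9, 12]
insert(29) -> [9, 12, 29]
insert(47) -> [9, 12, 29, 47]
insert(5) -> [5, 9, 29, 47, 12]
insert(26) -> [5, 9, 26, 47, 12, 29]

Final heap: [5, 9, 26, 47, 12, 29]


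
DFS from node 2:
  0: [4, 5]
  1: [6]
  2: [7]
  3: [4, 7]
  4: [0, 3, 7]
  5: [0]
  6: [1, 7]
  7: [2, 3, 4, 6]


Visit 2, push [7]
Visit 7, push [6, 4, 3]
Visit 3, push [4]
Visit 4, push [0]
Visit 0, push [5]
Visit 5, push []
Visit 6, push [1]
Visit 1, push []

DFS order: [2, 7, 3, 4, 0, 5, 6, 1]


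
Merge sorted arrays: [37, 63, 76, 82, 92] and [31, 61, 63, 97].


Take 31 from B
Take 37 from A
Take 61 from B
Take 63 from A
Take 63 from B
Take 76 from A
Take 82 from A
Take 92 from A

Merged: [31, 37, 61, 63, 63, 76, 82, 92, 97]


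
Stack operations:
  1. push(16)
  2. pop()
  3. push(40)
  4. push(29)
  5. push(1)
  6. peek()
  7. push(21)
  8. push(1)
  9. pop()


push(16) -> [16]
pop()->16, []
push(40) -> [40]
push(29) -> [40, 29]
push(1) -> [40, 29, 1]
peek()->1
push(21) -> [40, 29, 1, 21]
push(1) -> [40, 29, 1, 21, 1]
pop()->1, [40, 29, 1, 21]

Final stack: [40, 29, 1, 21]


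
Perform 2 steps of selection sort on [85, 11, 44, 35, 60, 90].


Initial: [85, 11, 44, 35, 60, 90]
Step 1: min=11 at 1
  Swap: [11, 85, 44, 35, 60, 90]
Step 2: min=35 at 3
  Swap: [11, 35, 44, 85, 60, 90]

After 2 steps: [11, 35, 44, 85, 60, 90]


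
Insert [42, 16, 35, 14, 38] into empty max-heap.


Insert 42: [42]
Insert 16: [42, 16]
Insert 35: [42, 16, 35]
Insert 14: [42, 16, 35, 14]
Insert 38: [42, 38, 35, 14, 16]

Final heap: [42, 38, 35, 14, 16]


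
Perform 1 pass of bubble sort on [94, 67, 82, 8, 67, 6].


Initial: [94, 67, 82, 8, 67, 6]
Pass 1: [67, 82, 8, 67, 6, 94] (5 swaps)

After 1 pass: [67, 82, 8, 67, 6, 94]


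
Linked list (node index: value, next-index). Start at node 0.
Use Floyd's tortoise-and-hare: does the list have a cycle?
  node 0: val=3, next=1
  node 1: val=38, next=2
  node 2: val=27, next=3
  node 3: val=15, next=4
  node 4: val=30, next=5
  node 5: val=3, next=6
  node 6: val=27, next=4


Floyd's tortoise (slow, +1) and hare (fast, +2):
  init: slow=0, fast=0
  step 1: slow=1, fast=2
  step 2: slow=2, fast=4
  step 3: slow=3, fast=6
  step 4: slow=4, fast=5
  step 5: slow=5, fast=4
  step 6: slow=6, fast=6
  slow == fast at node 6: cycle detected

Cycle: yes


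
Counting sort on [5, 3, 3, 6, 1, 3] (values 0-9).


Input: [5, 3, 3, 6, 1, 3]
Counts: [0, 1, 0, 3, 0, 1, 1, 0, 0, 0]

Sorted: [1, 3, 3, 3, 5, 6]


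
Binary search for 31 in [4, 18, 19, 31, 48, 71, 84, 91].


Step 1: lo=0, hi=7, mid=3, val=31

Found at index 3


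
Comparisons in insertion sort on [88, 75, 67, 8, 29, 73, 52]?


Algorithm: insertion sort
Input: [88, 75, 67, 8, 29, 73, 52]
Sorted: [8, 29, 52, 67, 73, 75, 88]

18


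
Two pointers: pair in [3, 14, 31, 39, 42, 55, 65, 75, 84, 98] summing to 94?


lo=0(3)+hi=9(98)=101
lo=0(3)+hi=8(84)=87
lo=1(14)+hi=8(84)=98
lo=1(14)+hi=7(75)=89
lo=2(31)+hi=7(75)=106
lo=2(31)+hi=6(65)=96
lo=2(31)+hi=5(55)=86
lo=3(39)+hi=5(55)=94

Yes: 39+55=94


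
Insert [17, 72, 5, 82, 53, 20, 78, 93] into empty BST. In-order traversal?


Insert 17: root
Insert 72: R from 17
Insert 5: L from 17
Insert 82: R from 17 -> R from 72
Insert 53: R from 17 -> L from 72
Insert 20: R from 17 -> L from 72 -> L from 53
Insert 78: R from 17 -> R from 72 -> L from 82
Insert 93: R from 17 -> R from 72 -> R from 82

In-order: [5, 17, 20, 53, 72, 78, 82, 93]


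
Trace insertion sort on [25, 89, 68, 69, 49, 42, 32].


Initial: [25, 89, 68, 69, 49, 42, 32]
Insert 89: [25, 89, 68, 69, 49, 42, 32]
Insert 68: [25, 68, 89, 69, 49, 42, 32]
Insert 69: [25, 68, 69, 89, 49, 42, 32]
Insert 49: [25, 49, 68, 69, 89, 42, 32]
Insert 42: [25, 42, 49, 68, 69, 89, 32]
Insert 32: [25, 32, 42, 49, 68, 69, 89]

Sorted: [25, 32, 42, 49, 68, 69, 89]


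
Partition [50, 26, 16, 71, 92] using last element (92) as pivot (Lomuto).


Pivot: 92
  50 <= 92: advance i (no swap)
  26 <= 92: advance i (no swap)
  16 <= 92: advance i (no swap)
  71 <= 92: advance i (no swap)
Place pivot at 4: [50, 26, 16, 71, 92]

Partitioned: [50, 26, 16, 71, 92]


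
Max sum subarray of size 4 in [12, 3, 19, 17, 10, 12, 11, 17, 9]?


[0:4]: 51
[1:5]: 49
[2:6]: 58
[3:7]: 50
[4:8]: 50
[5:9]: 49

Max: 58 at [2:6]


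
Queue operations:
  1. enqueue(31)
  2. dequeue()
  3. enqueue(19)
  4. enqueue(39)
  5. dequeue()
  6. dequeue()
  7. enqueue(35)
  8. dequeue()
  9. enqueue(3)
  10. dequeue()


enqueue(31) -> [31]
dequeue()->31, []
enqueue(19) -> [19]
enqueue(39) -> [19, 39]
dequeue()->19, [39]
dequeue()->39, []
enqueue(35) -> [35]
dequeue()->35, []
enqueue(3) -> [3]
dequeue()->3, []

Final queue: []


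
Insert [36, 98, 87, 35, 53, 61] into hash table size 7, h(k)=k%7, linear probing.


Insert 36: h=1 -> slot 1
Insert 98: h=0 -> slot 0
Insert 87: h=3 -> slot 3
Insert 35: h=0, 2 probes -> slot 2
Insert 53: h=4 -> slot 4
Insert 61: h=5 -> slot 5

Table: [98, 36, 35, 87, 53, 61, None]


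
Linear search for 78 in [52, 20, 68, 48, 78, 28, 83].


i=0: 52!=78
i=1: 20!=78
i=2: 68!=78
i=3: 48!=78
i=4: 78==78 found!

Found at 4, 5 comps


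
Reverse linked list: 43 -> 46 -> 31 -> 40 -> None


Step 1: curr=43, set curr.next=prev(None) | reversed so far: 43
Step 2: curr=46, set curr.next=prev(43) | reversed so far: 46 -> 43
Step 3: curr=31, set curr.next=prev(46) | reversed so far: 31 -> 46 -> 43
Step 4: curr=40, set curr.next=prev(31) | reversed so far: 40 -> 31 -> 46 -> 43

40 -> 31 -> 46 -> 43 -> None


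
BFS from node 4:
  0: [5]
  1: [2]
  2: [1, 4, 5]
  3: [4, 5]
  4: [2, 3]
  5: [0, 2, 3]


Visit 4, enqueue [2, 3]
Visit 2, enqueue [1, 5]
Visit 3, enqueue []
Visit 1, enqueue []
Visit 5, enqueue [0]
Visit 0, enqueue []

BFS order: [4, 2, 3, 1, 5, 0]


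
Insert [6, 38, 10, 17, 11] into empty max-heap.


Insert 6: [6]
Insert 38: [38, 6]
Insert 10: [38, 6, 10]
Insert 17: [38, 17, 10, 6]
Insert 11: [38, 17, 10, 6, 11]

Final heap: [38, 17, 10, 6, 11]


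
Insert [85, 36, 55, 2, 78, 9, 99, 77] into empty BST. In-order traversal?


Insert 85: root
Insert 36: L from 85
Insert 55: L from 85 -> R from 36
Insert 2: L from 85 -> L from 36
Insert 78: L from 85 -> R from 36 -> R from 55
Insert 9: L from 85 -> L from 36 -> R from 2
Insert 99: R from 85
Insert 77: L from 85 -> R from 36 -> R from 55 -> L from 78

In-order: [2, 9, 36, 55, 77, 78, 85, 99]


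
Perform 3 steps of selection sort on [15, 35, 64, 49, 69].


Initial: [15, 35, 64, 49, 69]
Step 1: min=15 at 0
  Swap: [15, 35, 64, 49, 69]
Step 2: min=35 at 1
  Swap: [15, 35, 64, 49, 69]
Step 3: min=49 at 3
  Swap: [15, 35, 49, 64, 69]

After 3 steps: [15, 35, 49, 64, 69]


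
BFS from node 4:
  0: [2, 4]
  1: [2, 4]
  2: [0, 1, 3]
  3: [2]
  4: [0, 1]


Visit 4, enqueue [0, 1]
Visit 0, enqueue [2]
Visit 1, enqueue []
Visit 2, enqueue [3]
Visit 3, enqueue []

BFS order: [4, 0, 1, 2, 3]


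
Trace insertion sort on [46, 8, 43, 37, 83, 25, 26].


Initial: [46, 8, 43, 37, 83, 25, 26]
Insert 8: [8, 46, 43, 37, 83, 25, 26]
Insert 43: [8, 43, 46, 37, 83, 25, 26]
Insert 37: [8, 37, 43, 46, 83, 25, 26]
Insert 83: [8, 37, 43, 46, 83, 25, 26]
Insert 25: [8, 25, 37, 43, 46, 83, 26]
Insert 26: [8, 25, 26, 37, 43, 46, 83]

Sorted: [8, 25, 26, 37, 43, 46, 83]


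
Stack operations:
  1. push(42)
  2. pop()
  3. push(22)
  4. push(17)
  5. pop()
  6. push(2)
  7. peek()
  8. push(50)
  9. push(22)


push(42) -> [42]
pop()->42, []
push(22) -> [22]
push(17) -> [22, 17]
pop()->17, [22]
push(2) -> [22, 2]
peek()->2
push(50) -> [22, 2, 50]
push(22) -> [22, 2, 50, 22]

Final stack: [22, 2, 50, 22]


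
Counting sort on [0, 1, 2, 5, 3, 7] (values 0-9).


Input: [0, 1, 2, 5, 3, 7]
Counts: [1, 1, 1, 1, 0, 1, 0, 1, 0, 0]

Sorted: [0, 1, 2, 3, 5, 7]


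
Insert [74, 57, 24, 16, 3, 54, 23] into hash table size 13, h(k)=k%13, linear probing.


Insert 74: h=9 -> slot 9
Insert 57: h=5 -> slot 5
Insert 24: h=11 -> slot 11
Insert 16: h=3 -> slot 3
Insert 3: h=3, 1 probes -> slot 4
Insert 54: h=2 -> slot 2
Insert 23: h=10 -> slot 10

Table: [None, None, 54, 16, 3, 57, None, None, None, 74, 23, 24, None]


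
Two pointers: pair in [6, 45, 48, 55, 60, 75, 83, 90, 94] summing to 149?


lo=0(6)+hi=8(94)=100
lo=1(45)+hi=8(94)=139
lo=2(48)+hi=8(94)=142
lo=3(55)+hi=8(94)=149

Yes: 55+94=149


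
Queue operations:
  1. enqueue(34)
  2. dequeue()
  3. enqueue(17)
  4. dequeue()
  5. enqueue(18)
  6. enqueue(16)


enqueue(34) -> [34]
dequeue()->34, []
enqueue(17) -> [17]
dequeue()->17, []
enqueue(18) -> [18]
enqueue(16) -> [18, 16]

Final queue: [18, 16]


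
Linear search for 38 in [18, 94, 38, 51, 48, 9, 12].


i=0: 18!=38
i=1: 94!=38
i=2: 38==38 found!

Found at 2, 3 comps


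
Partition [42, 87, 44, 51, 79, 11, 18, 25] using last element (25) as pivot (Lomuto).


Pivot: 25
  11 <= 25: swap -> [11, 87, 44, 51, 79, 42, 18, 25]
  18 <= 25: swap -> [11, 18, 44, 51, 79, 42, 87, 25]
Place pivot at 2: [11, 18, 25, 51, 79, 42, 87, 44]

Partitioned: [11, 18, 25, 51, 79, 42, 87, 44]


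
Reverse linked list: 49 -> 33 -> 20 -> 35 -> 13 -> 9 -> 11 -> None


Step 1: curr=49, set curr.next=prev(None) | reversed so far: 49
Step 2: curr=33, set curr.next=prev(49) | reversed so far: 33 -> 49
Step 3: curr=20, set curr.next=prev(33) | reversed so far: 20 -> 33 -> 49
Step 4: curr=35, set curr.next=prev(20) | reversed so far: 35 -> 20 -> 33 -> 49
Step 5: curr=13, set curr.next=prev(35) | reversed so far: 13 -> 35 -> 20 -> 33 -> 49
Step 6: curr=9, set curr.next=prev(13) | reversed so far: 9 -> 13 -> 35 -> 20 -> 33 -> 49
Step 7: curr=11, set curr.next=prev(9) | reversed so far: 11 -> 9 -> 13 -> 35 -> 20 -> 33 -> 49

11 -> 9 -> 13 -> 35 -> 20 -> 33 -> 49 -> None


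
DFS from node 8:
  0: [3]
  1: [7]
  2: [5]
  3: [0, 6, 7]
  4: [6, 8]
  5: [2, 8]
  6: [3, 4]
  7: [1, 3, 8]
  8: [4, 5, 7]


Visit 8, push [7, 5, 4]
Visit 4, push [6]
Visit 6, push [3]
Visit 3, push [7, 0]
Visit 0, push []
Visit 7, push [1]
Visit 1, push []
Visit 5, push [2]
Visit 2, push []

DFS order: [8, 4, 6, 3, 0, 7, 1, 5, 2]


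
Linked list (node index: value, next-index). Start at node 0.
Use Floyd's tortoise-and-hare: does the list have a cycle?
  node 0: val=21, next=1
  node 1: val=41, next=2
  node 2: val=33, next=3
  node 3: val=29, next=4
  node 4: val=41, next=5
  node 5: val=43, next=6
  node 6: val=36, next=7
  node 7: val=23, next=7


Floyd's tortoise (slow, +1) and hare (fast, +2):
  init: slow=0, fast=0
  step 1: slow=1, fast=2
  step 2: slow=2, fast=4
  step 3: slow=3, fast=6
  step 4: slow=4, fast=7
  step 5: slow=5, fast=7
  step 6: slow=6, fast=7
  step 7: slow=7, fast=7
  slow == fast at node 7: cycle detected

Cycle: yes


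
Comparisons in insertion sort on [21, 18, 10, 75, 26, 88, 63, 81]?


Algorithm: insertion sort
Input: [21, 18, 10, 75, 26, 88, 63, 81]
Sorted: [10, 18, 21, 26, 63, 75, 81, 88]

12


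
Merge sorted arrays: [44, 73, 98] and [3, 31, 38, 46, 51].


Take 3 from B
Take 31 from B
Take 38 from B
Take 44 from A
Take 46 from B
Take 51 from B

Merged: [3, 31, 38, 44, 46, 51, 73, 98]


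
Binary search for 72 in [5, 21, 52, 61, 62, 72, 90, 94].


Step 1: lo=0, hi=7, mid=3, val=61
Step 2: lo=4, hi=7, mid=5, val=72

Found at index 5


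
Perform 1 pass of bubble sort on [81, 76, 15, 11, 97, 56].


Initial: [81, 76, 15, 11, 97, 56]
Pass 1: [76, 15, 11, 81, 56, 97] (4 swaps)

After 1 pass: [76, 15, 11, 81, 56, 97]


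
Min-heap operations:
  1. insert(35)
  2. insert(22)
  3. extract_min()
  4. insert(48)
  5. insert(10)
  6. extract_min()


insert(35) -> [35]
insert(22) -> [22, 35]
extract_min()->22, [35]
insert(48) -> [35, 48]
insert(10) -> [10, 48, 35]
extract_min()->10, [35, 48]

Final heap: [35, 48]


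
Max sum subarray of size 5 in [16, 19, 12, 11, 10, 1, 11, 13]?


[0:5]: 68
[1:6]: 53
[2:7]: 45
[3:8]: 46

Max: 68 at [0:5]


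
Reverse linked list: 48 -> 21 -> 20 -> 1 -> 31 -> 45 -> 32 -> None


Step 1: curr=48, set curr.next=prev(None) | reversed so far: 48
Step 2: curr=21, set curr.next=prev(48) | reversed so far: 21 -> 48
Step 3: curr=20, set curr.next=prev(21) | reversed so far: 20 -> 21 -> 48
Step 4: curr=1, set curr.next=prev(20) | reversed so far: 1 -> 20 -> 21 -> 48
Step 5: curr=31, set curr.next=prev(1) | reversed so far: 31 -> 1 -> 20 -> 21 -> 48
Step 6: curr=45, set curr.next=prev(31) | reversed so far: 45 -> 31 -> 1 -> 20 -> 21 -> 48
Step 7: curr=32, set curr.next=prev(45) | reversed so far: 32 -> 45 -> 31 -> 1 -> 20 -> 21 -> 48

32 -> 45 -> 31 -> 1 -> 20 -> 21 -> 48 -> None


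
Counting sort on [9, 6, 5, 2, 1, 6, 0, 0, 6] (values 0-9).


Input: [9, 6, 5, 2, 1, 6, 0, 0, 6]
Counts: [2, 1, 1, 0, 0, 1, 3, 0, 0, 1]

Sorted: [0, 0, 1, 2, 5, 6, 6, 6, 9]


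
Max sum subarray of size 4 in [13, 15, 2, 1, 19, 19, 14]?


[0:4]: 31
[1:5]: 37
[2:6]: 41
[3:7]: 53

Max: 53 at [3:7]


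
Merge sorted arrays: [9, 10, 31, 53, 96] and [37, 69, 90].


Take 9 from A
Take 10 from A
Take 31 from A
Take 37 from B
Take 53 from A
Take 69 from B
Take 90 from B

Merged: [9, 10, 31, 37, 53, 69, 90, 96]


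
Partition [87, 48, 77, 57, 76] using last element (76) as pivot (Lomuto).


Pivot: 76
  48 <= 76: swap -> [48, 87, 77, 57, 76]
  57 <= 76: swap -> [48, 57, 77, 87, 76]
Place pivot at 2: [48, 57, 76, 87, 77]

Partitioned: [48, 57, 76, 87, 77]


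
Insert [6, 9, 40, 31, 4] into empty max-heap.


Insert 6: [6]
Insert 9: [9, 6]
Insert 40: [40, 6, 9]
Insert 31: [40, 31, 9, 6]
Insert 4: [40, 31, 9, 6, 4]

Final heap: [40, 31, 9, 6, 4]


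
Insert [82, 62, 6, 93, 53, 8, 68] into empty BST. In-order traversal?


Insert 82: root
Insert 62: L from 82
Insert 6: L from 82 -> L from 62
Insert 93: R from 82
Insert 53: L from 82 -> L from 62 -> R from 6
Insert 8: L from 82 -> L from 62 -> R from 6 -> L from 53
Insert 68: L from 82 -> R from 62

In-order: [6, 8, 53, 62, 68, 82, 93]


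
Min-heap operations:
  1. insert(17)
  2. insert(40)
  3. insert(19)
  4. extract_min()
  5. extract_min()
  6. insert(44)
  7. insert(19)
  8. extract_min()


insert(17) -> [17]
insert(40) -> [17, 40]
insert(19) -> [17, 40, 19]
extract_min()->17, [19, 40]
extract_min()->19, [40]
insert(44) -> [40, 44]
insert(19) -> [19, 44, 40]
extract_min()->19, [40, 44]

Final heap: [40, 44]


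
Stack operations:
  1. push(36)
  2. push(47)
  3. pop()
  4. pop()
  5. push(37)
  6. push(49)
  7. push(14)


push(36) -> [36]
push(47) -> [36, 47]
pop()->47, [36]
pop()->36, []
push(37) -> [37]
push(49) -> [37, 49]
push(14) -> [37, 49, 14]

Final stack: [37, 49, 14]


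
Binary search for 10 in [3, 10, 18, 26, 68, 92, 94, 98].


Step 1: lo=0, hi=7, mid=3, val=26
Step 2: lo=0, hi=2, mid=1, val=10

Found at index 1


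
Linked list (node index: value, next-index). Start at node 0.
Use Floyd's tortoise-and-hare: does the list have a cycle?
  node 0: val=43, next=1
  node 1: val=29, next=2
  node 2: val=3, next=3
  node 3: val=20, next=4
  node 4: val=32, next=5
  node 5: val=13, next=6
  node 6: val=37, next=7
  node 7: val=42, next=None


Floyd's tortoise (slow, +1) and hare (fast, +2):
  init: slow=0, fast=0
  step 1: slow=1, fast=2
  step 2: slow=2, fast=4
  step 3: slow=3, fast=6
  step 4: fast 6->7->None, no cycle

Cycle: no


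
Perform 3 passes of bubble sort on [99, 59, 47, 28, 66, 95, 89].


Initial: [99, 59, 47, 28, 66, 95, 89]
Pass 1: [59, 47, 28, 66, 95, 89, 99] (6 swaps)
Pass 2: [47, 28, 59, 66, 89, 95, 99] (3 swaps)
Pass 3: [28, 47, 59, 66, 89, 95, 99] (1 swaps)

After 3 passes: [28, 47, 59, 66, 89, 95, 99]


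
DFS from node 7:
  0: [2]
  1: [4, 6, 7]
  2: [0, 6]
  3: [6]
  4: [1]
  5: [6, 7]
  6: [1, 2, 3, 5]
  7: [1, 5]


Visit 7, push [5, 1]
Visit 1, push [6, 4]
Visit 4, push []
Visit 6, push [5, 3, 2]
Visit 2, push [0]
Visit 0, push []
Visit 3, push []
Visit 5, push []

DFS order: [7, 1, 4, 6, 2, 0, 3, 5]


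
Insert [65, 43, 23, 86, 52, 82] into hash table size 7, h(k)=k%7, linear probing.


Insert 65: h=2 -> slot 2
Insert 43: h=1 -> slot 1
Insert 23: h=2, 1 probes -> slot 3
Insert 86: h=2, 2 probes -> slot 4
Insert 52: h=3, 2 probes -> slot 5
Insert 82: h=5, 1 probes -> slot 6

Table: [None, 43, 65, 23, 86, 52, 82]


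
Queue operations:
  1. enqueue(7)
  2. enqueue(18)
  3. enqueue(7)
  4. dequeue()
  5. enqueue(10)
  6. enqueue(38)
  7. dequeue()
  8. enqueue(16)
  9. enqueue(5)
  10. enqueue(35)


enqueue(7) -> [7]
enqueue(18) -> [7, 18]
enqueue(7) -> [7, 18, 7]
dequeue()->7, [18, 7]
enqueue(10) -> [18, 7, 10]
enqueue(38) -> [18, 7, 10, 38]
dequeue()->18, [7, 10, 38]
enqueue(16) -> [7, 10, 38, 16]
enqueue(5) -> [7, 10, 38, 16, 5]
enqueue(35) -> [7, 10, 38, 16, 5, 35]

Final queue: [7, 10, 38, 16, 5, 35]


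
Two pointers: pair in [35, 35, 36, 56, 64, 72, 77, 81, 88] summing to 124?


lo=0(35)+hi=8(88)=123
lo=1(35)+hi=8(88)=123
lo=2(36)+hi=8(88)=124

Yes: 36+88=124


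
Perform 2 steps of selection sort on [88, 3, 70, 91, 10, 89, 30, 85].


Initial: [88, 3, 70, 91, 10, 89, 30, 85]
Step 1: min=3 at 1
  Swap: [3, 88, 70, 91, 10, 89, 30, 85]
Step 2: min=10 at 4
  Swap: [3, 10, 70, 91, 88, 89, 30, 85]

After 2 steps: [3, 10, 70, 91, 88, 89, 30, 85]


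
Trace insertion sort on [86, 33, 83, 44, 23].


Initial: [86, 33, 83, 44, 23]
Insert 33: [33, 86, 83, 44, 23]
Insert 83: [33, 83, 86, 44, 23]
Insert 44: [33, 44, 83, 86, 23]
Insert 23: [23, 33, 44, 83, 86]

Sorted: [23, 33, 44, 83, 86]


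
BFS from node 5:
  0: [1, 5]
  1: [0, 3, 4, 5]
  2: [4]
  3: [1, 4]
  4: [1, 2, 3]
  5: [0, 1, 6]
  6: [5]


Visit 5, enqueue [0, 1, 6]
Visit 0, enqueue []
Visit 1, enqueue [3, 4]
Visit 6, enqueue []
Visit 3, enqueue []
Visit 4, enqueue [2]
Visit 2, enqueue []

BFS order: [5, 0, 1, 6, 3, 4, 2]


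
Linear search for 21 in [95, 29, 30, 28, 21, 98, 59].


i=0: 95!=21
i=1: 29!=21
i=2: 30!=21
i=3: 28!=21
i=4: 21==21 found!

Found at 4, 5 comps


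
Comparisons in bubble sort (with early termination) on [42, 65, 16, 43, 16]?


Algorithm: bubble sort (with early termination)
Input: [42, 65, 16, 43, 16]
Sorted: [16, 16, 42, 43, 65]

10


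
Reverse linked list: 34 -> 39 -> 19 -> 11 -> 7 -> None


Step 1: curr=34, set curr.next=prev(None) | reversed so far: 34
Step 2: curr=39, set curr.next=prev(34) | reversed so far: 39 -> 34
Step 3: curr=19, set curr.next=prev(39) | reversed so far: 19 -> 39 -> 34
Step 4: curr=11, set curr.next=prev(19) | reversed so far: 11 -> 19 -> 39 -> 34
Step 5: curr=7, set curr.next=prev(11) | reversed so far: 7 -> 11 -> 19 -> 39 -> 34

7 -> 11 -> 19 -> 39 -> 34 -> None


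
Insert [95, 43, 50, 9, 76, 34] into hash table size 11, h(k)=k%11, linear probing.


Insert 95: h=7 -> slot 7
Insert 43: h=10 -> slot 10
Insert 50: h=6 -> slot 6
Insert 9: h=9 -> slot 9
Insert 76: h=10, 1 probes -> slot 0
Insert 34: h=1 -> slot 1

Table: [76, 34, None, None, None, None, 50, 95, None, 9, 43]


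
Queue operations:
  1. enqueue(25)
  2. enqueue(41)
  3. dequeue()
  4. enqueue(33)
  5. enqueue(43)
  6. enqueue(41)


enqueue(25) -> [25]
enqueue(41) -> [25, 41]
dequeue()->25, [41]
enqueue(33) -> [41, 33]
enqueue(43) -> [41, 33, 43]
enqueue(41) -> [41, 33, 43, 41]

Final queue: [41, 33, 43, 41]


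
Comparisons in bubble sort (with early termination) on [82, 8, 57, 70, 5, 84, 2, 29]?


Algorithm: bubble sort (with early termination)
Input: [82, 8, 57, 70, 5, 84, 2, 29]
Sorted: [2, 5, 8, 29, 57, 70, 82, 84]

28


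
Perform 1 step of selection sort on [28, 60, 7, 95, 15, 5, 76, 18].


Initial: [28, 60, 7, 95, 15, 5, 76, 18]
Step 1: min=5 at 5
  Swap: [5, 60, 7, 95, 15, 28, 76, 18]

After 1 step: [5, 60, 7, 95, 15, 28, 76, 18]


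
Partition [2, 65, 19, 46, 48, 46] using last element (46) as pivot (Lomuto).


Pivot: 46
  2 <= 46: advance i (no swap)
  19 <= 46: swap -> [2, 19, 65, 46, 48, 46]
  46 <= 46: swap -> [2, 19, 46, 65, 48, 46]
Place pivot at 3: [2, 19, 46, 46, 48, 65]

Partitioned: [2, 19, 46, 46, 48, 65]


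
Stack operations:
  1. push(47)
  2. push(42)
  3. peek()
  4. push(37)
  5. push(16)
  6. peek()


push(47) -> [47]
push(42) -> [47, 42]
peek()->42
push(37) -> [47, 42, 37]
push(16) -> [47, 42, 37, 16]
peek()->16

Final stack: [47, 42, 37, 16]


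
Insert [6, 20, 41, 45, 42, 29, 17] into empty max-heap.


Insert 6: [6]
Insert 20: [20, 6]
Insert 41: [41, 6, 20]
Insert 45: [45, 41, 20, 6]
Insert 42: [45, 42, 20, 6, 41]
Insert 29: [45, 42, 29, 6, 41, 20]
Insert 17: [45, 42, 29, 6, 41, 20, 17]

Final heap: [45, 42, 29, 6, 41, 20, 17]


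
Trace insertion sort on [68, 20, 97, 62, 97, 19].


Initial: [68, 20, 97, 62, 97, 19]
Insert 20: [20, 68, 97, 62, 97, 19]
Insert 97: [20, 68, 97, 62, 97, 19]
Insert 62: [20, 62, 68, 97, 97, 19]
Insert 97: [20, 62, 68, 97, 97, 19]
Insert 19: [19, 20, 62, 68, 97, 97]

Sorted: [19, 20, 62, 68, 97, 97]


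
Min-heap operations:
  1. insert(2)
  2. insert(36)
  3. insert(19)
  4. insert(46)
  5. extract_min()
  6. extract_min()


insert(2) -> [2]
insert(36) -> [2, 36]
insert(19) -> [2, 36, 19]
insert(46) -> [2, 36, 19, 46]
extract_min()->2, [19, 36, 46]
extract_min()->19, [36, 46]

Final heap: [36, 46]


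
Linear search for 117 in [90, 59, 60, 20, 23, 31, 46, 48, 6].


i=0: 90!=117
i=1: 59!=117
i=2: 60!=117
i=3: 20!=117
i=4: 23!=117
i=5: 31!=117
i=6: 46!=117
i=7: 48!=117
i=8: 6!=117

Not found, 9 comps


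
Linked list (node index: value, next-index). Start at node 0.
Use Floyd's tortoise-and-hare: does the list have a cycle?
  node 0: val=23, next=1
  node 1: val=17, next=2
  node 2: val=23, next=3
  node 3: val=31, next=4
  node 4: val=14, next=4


Floyd's tortoise (slow, +1) and hare (fast, +2):
  init: slow=0, fast=0
  step 1: slow=1, fast=2
  step 2: slow=2, fast=4
  step 3: slow=3, fast=4
  step 4: slow=4, fast=4
  slow == fast at node 4: cycle detected

Cycle: yes


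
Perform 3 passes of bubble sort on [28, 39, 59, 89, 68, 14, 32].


Initial: [28, 39, 59, 89, 68, 14, 32]
Pass 1: [28, 39, 59, 68, 14, 32, 89] (3 swaps)
Pass 2: [28, 39, 59, 14, 32, 68, 89] (2 swaps)
Pass 3: [28, 39, 14, 32, 59, 68, 89] (2 swaps)

After 3 passes: [28, 39, 14, 32, 59, 68, 89]


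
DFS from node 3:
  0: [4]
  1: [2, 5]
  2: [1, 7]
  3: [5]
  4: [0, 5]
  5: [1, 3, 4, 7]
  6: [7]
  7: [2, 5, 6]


Visit 3, push [5]
Visit 5, push [7, 4, 1]
Visit 1, push [2]
Visit 2, push [7]
Visit 7, push [6]
Visit 6, push []
Visit 4, push [0]
Visit 0, push []

DFS order: [3, 5, 1, 2, 7, 6, 4, 0]


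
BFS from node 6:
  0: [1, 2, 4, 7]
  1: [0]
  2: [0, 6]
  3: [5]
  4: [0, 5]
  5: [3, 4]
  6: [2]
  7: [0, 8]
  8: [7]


Visit 6, enqueue [2]
Visit 2, enqueue [0]
Visit 0, enqueue [1, 4, 7]
Visit 1, enqueue []
Visit 4, enqueue [5]
Visit 7, enqueue [8]
Visit 5, enqueue [3]
Visit 8, enqueue []
Visit 3, enqueue []

BFS order: [6, 2, 0, 1, 4, 7, 5, 8, 3]


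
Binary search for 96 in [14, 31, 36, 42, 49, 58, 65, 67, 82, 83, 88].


Step 1: lo=0, hi=10, mid=5, val=58
Step 2: lo=6, hi=10, mid=8, val=82
Step 3: lo=9, hi=10, mid=9, val=83
Step 4: lo=10, hi=10, mid=10, val=88

Not found


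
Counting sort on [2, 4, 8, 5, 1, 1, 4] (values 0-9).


Input: [2, 4, 8, 5, 1, 1, 4]
Counts: [0, 2, 1, 0, 2, 1, 0, 0, 1, 0]

Sorted: [1, 1, 2, 4, 4, 5, 8]


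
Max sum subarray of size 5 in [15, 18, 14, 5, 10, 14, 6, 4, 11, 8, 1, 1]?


[0:5]: 62
[1:6]: 61
[2:7]: 49
[3:8]: 39
[4:9]: 45
[5:10]: 43
[6:11]: 30
[7:12]: 25

Max: 62 at [0:5]


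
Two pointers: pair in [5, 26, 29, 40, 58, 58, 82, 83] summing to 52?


lo=0(5)+hi=7(83)=88
lo=0(5)+hi=6(82)=87
lo=0(5)+hi=5(58)=63
lo=0(5)+hi=4(58)=63
lo=0(5)+hi=3(40)=45
lo=1(26)+hi=3(40)=66
lo=1(26)+hi=2(29)=55

No pair found


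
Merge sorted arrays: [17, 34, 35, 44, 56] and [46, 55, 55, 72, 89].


Take 17 from A
Take 34 from A
Take 35 from A
Take 44 from A
Take 46 from B
Take 55 from B
Take 55 from B
Take 56 from A

Merged: [17, 34, 35, 44, 46, 55, 55, 56, 72, 89]


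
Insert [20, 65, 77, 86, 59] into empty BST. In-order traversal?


Insert 20: root
Insert 65: R from 20
Insert 77: R from 20 -> R from 65
Insert 86: R from 20 -> R from 65 -> R from 77
Insert 59: R from 20 -> L from 65

In-order: [20, 59, 65, 77, 86]


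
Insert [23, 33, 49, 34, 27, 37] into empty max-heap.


Insert 23: [23]
Insert 33: [33, 23]
Insert 49: [49, 23, 33]
Insert 34: [49, 34, 33, 23]
Insert 27: [49, 34, 33, 23, 27]
Insert 37: [49, 34, 37, 23, 27, 33]

Final heap: [49, 34, 37, 23, 27, 33]


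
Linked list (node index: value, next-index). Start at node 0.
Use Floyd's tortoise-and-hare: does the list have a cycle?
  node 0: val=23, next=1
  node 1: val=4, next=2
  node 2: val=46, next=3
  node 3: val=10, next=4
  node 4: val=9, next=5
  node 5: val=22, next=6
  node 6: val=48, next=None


Floyd's tortoise (slow, +1) and hare (fast, +2):
  init: slow=0, fast=0
  step 1: slow=1, fast=2
  step 2: slow=2, fast=4
  step 3: slow=3, fast=6
  step 4: fast -> None, no cycle

Cycle: no


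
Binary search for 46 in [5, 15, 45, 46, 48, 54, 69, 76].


Step 1: lo=0, hi=7, mid=3, val=46

Found at index 3


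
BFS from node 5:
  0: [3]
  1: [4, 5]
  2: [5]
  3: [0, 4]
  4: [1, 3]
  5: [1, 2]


Visit 5, enqueue [1, 2]
Visit 1, enqueue [4]
Visit 2, enqueue []
Visit 4, enqueue [3]
Visit 3, enqueue [0]
Visit 0, enqueue []

BFS order: [5, 1, 2, 4, 3, 0]


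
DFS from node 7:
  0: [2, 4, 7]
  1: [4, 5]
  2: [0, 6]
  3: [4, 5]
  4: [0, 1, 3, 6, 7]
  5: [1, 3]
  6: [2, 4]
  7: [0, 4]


Visit 7, push [4, 0]
Visit 0, push [4, 2]
Visit 2, push [6]
Visit 6, push [4]
Visit 4, push [3, 1]
Visit 1, push [5]
Visit 5, push [3]
Visit 3, push []

DFS order: [7, 0, 2, 6, 4, 1, 5, 3]


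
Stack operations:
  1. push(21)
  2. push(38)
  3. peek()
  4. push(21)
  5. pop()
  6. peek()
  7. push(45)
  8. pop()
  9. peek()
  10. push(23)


push(21) -> [21]
push(38) -> [21, 38]
peek()->38
push(21) -> [21, 38, 21]
pop()->21, [21, 38]
peek()->38
push(45) -> [21, 38, 45]
pop()->45, [21, 38]
peek()->38
push(23) -> [21, 38, 23]

Final stack: [21, 38, 23]


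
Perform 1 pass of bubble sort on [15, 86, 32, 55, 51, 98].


Initial: [15, 86, 32, 55, 51, 98]
Pass 1: [15, 32, 55, 51, 86, 98] (3 swaps)

After 1 pass: [15, 32, 55, 51, 86, 98]


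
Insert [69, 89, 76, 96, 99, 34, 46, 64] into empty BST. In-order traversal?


Insert 69: root
Insert 89: R from 69
Insert 76: R from 69 -> L from 89
Insert 96: R from 69 -> R from 89
Insert 99: R from 69 -> R from 89 -> R from 96
Insert 34: L from 69
Insert 46: L from 69 -> R from 34
Insert 64: L from 69 -> R from 34 -> R from 46

In-order: [34, 46, 64, 69, 76, 89, 96, 99]


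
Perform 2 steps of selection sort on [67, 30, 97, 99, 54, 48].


Initial: [67, 30, 97, 99, 54, 48]
Step 1: min=30 at 1
  Swap: [30, 67, 97, 99, 54, 48]
Step 2: min=48 at 5
  Swap: [30, 48, 97, 99, 54, 67]

After 2 steps: [30, 48, 97, 99, 54, 67]


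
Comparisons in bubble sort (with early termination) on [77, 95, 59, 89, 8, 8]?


Algorithm: bubble sort (with early termination)
Input: [77, 95, 59, 89, 8, 8]
Sorted: [8, 8, 59, 77, 89, 95]

15


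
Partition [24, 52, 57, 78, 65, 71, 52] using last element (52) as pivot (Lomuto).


Pivot: 52
  24 <= 52: advance i (no swap)
  52 <= 52: advance i (no swap)
Place pivot at 2: [24, 52, 52, 78, 65, 71, 57]

Partitioned: [24, 52, 52, 78, 65, 71, 57]


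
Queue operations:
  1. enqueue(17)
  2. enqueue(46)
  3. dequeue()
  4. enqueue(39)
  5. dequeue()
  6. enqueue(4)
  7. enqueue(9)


enqueue(17) -> [17]
enqueue(46) -> [17, 46]
dequeue()->17, [46]
enqueue(39) -> [46, 39]
dequeue()->46, [39]
enqueue(4) -> [39, 4]
enqueue(9) -> [39, 4, 9]

Final queue: [39, 4, 9]


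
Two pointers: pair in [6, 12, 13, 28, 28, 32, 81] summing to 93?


lo=0(6)+hi=6(81)=87
lo=1(12)+hi=6(81)=93

Yes: 12+81=93


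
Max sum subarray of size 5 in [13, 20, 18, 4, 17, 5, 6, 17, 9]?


[0:5]: 72
[1:6]: 64
[2:7]: 50
[3:8]: 49
[4:9]: 54

Max: 72 at [0:5]


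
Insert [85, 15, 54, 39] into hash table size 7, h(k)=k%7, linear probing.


Insert 85: h=1 -> slot 1
Insert 15: h=1, 1 probes -> slot 2
Insert 54: h=5 -> slot 5
Insert 39: h=4 -> slot 4

Table: [None, 85, 15, None, 39, 54, None]


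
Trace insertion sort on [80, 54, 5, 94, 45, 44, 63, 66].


Initial: [80, 54, 5, 94, 45, 44, 63, 66]
Insert 54: [54, 80, 5, 94, 45, 44, 63, 66]
Insert 5: [5, 54, 80, 94, 45, 44, 63, 66]
Insert 94: [5, 54, 80, 94, 45, 44, 63, 66]
Insert 45: [5, 45, 54, 80, 94, 44, 63, 66]
Insert 44: [5, 44, 45, 54, 80, 94, 63, 66]
Insert 63: [5, 44, 45, 54, 63, 80, 94, 66]
Insert 66: [5, 44, 45, 54, 63, 66, 80, 94]

Sorted: [5, 44, 45, 54, 63, 66, 80, 94]


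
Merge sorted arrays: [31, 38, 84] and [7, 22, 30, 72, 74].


Take 7 from B
Take 22 from B
Take 30 from B
Take 31 from A
Take 38 from A
Take 72 from B
Take 74 from B

Merged: [7, 22, 30, 31, 38, 72, 74, 84]


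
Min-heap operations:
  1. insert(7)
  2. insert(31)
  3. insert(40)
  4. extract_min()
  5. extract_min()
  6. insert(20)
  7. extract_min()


insert(7) -> [7]
insert(31) -> [7, 31]
insert(40) -> [7, 31, 40]
extract_min()->7, [31, 40]
extract_min()->31, [40]
insert(20) -> [20, 40]
extract_min()->20, [40]

Final heap: [40]


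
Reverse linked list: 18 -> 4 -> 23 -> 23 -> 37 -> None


Step 1: curr=18, set curr.next=prev(None) | reversed so far: 18
Step 2: curr=4, set curr.next=prev(18) | reversed so far: 4 -> 18
Step 3: curr=23, set curr.next=prev(4) | reversed so far: 23 -> 4 -> 18
Step 4: curr=23, set curr.next=prev(23) | reversed so far: 23 -> 23 -> 4 -> 18
Step 5: curr=37, set curr.next=prev(23) | reversed so far: 37 -> 23 -> 23 -> 4 -> 18

37 -> 23 -> 23 -> 4 -> 18 -> None


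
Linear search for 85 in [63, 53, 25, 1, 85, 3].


i=0: 63!=85
i=1: 53!=85
i=2: 25!=85
i=3: 1!=85
i=4: 85==85 found!

Found at 4, 5 comps


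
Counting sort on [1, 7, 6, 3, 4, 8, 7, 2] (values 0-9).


Input: [1, 7, 6, 3, 4, 8, 7, 2]
Counts: [0, 1, 1, 1, 1, 0, 1, 2, 1, 0]

Sorted: [1, 2, 3, 4, 6, 7, 7, 8]


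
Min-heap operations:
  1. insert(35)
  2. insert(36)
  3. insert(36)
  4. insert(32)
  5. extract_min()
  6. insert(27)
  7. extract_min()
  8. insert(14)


insert(35) -> [35]
insert(36) -> [35, 36]
insert(36) -> [35, 36, 36]
insert(32) -> [32, 35, 36, 36]
extract_min()->32, [35, 36, 36]
insert(27) -> [27, 35, 36, 36]
extract_min()->27, [35, 36, 36]
insert(14) -> [14, 35, 36, 36]

Final heap: [14, 35, 36, 36]


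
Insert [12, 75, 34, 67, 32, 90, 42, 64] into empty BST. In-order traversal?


Insert 12: root
Insert 75: R from 12
Insert 34: R from 12 -> L from 75
Insert 67: R from 12 -> L from 75 -> R from 34
Insert 32: R from 12 -> L from 75 -> L from 34
Insert 90: R from 12 -> R from 75
Insert 42: R from 12 -> L from 75 -> R from 34 -> L from 67
Insert 64: R from 12 -> L from 75 -> R from 34 -> L from 67 -> R from 42

In-order: [12, 32, 34, 42, 64, 67, 75, 90]


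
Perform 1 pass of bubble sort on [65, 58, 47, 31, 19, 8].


Initial: [65, 58, 47, 31, 19, 8]
Pass 1: [58, 47, 31, 19, 8, 65] (5 swaps)

After 1 pass: [58, 47, 31, 19, 8, 65]


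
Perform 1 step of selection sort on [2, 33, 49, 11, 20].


Initial: [2, 33, 49, 11, 20]
Step 1: min=2 at 0
  Swap: [2, 33, 49, 11, 20]

After 1 step: [2, 33, 49, 11, 20]


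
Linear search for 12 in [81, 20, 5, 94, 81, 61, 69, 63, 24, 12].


i=0: 81!=12
i=1: 20!=12
i=2: 5!=12
i=3: 94!=12
i=4: 81!=12
i=5: 61!=12
i=6: 69!=12
i=7: 63!=12
i=8: 24!=12
i=9: 12==12 found!

Found at 9, 10 comps


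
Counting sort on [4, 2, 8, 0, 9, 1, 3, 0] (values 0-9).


Input: [4, 2, 8, 0, 9, 1, 3, 0]
Counts: [2, 1, 1, 1, 1, 0, 0, 0, 1, 1]

Sorted: [0, 0, 1, 2, 3, 4, 8, 9]


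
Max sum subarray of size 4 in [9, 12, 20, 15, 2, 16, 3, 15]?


[0:4]: 56
[1:5]: 49
[2:6]: 53
[3:7]: 36
[4:8]: 36

Max: 56 at [0:4]


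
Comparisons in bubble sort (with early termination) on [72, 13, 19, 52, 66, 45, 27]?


Algorithm: bubble sort (with early termination)
Input: [72, 13, 19, 52, 66, 45, 27]
Sorted: [13, 19, 27, 45, 52, 66, 72]

20


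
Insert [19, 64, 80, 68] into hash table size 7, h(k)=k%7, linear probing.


Insert 19: h=5 -> slot 5
Insert 64: h=1 -> slot 1
Insert 80: h=3 -> slot 3
Insert 68: h=5, 1 probes -> slot 6

Table: [None, 64, None, 80, None, 19, 68]


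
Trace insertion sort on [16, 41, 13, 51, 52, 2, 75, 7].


Initial: [16, 41, 13, 51, 52, 2, 75, 7]
Insert 41: [16, 41, 13, 51, 52, 2, 75, 7]
Insert 13: [13, 16, 41, 51, 52, 2, 75, 7]
Insert 51: [13, 16, 41, 51, 52, 2, 75, 7]
Insert 52: [13, 16, 41, 51, 52, 2, 75, 7]
Insert 2: [2, 13, 16, 41, 51, 52, 75, 7]
Insert 75: [2, 13, 16, 41, 51, 52, 75, 7]
Insert 7: [2, 7, 13, 16, 41, 51, 52, 75]

Sorted: [2, 7, 13, 16, 41, 51, 52, 75]


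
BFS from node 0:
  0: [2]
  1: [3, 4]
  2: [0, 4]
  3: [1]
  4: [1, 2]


Visit 0, enqueue [2]
Visit 2, enqueue [4]
Visit 4, enqueue [1]
Visit 1, enqueue [3]
Visit 3, enqueue []

BFS order: [0, 2, 4, 1, 3]


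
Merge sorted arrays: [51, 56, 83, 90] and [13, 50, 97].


Take 13 from B
Take 50 from B
Take 51 from A
Take 56 from A
Take 83 from A
Take 90 from A

Merged: [13, 50, 51, 56, 83, 90, 97]


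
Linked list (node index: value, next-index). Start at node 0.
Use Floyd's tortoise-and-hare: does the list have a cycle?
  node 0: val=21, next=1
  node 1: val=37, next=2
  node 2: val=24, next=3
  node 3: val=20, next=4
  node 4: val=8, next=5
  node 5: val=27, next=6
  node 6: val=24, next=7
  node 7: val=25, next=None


Floyd's tortoise (slow, +1) and hare (fast, +2):
  init: slow=0, fast=0
  step 1: slow=1, fast=2
  step 2: slow=2, fast=4
  step 3: slow=3, fast=6
  step 4: fast 6->7->None, no cycle

Cycle: no


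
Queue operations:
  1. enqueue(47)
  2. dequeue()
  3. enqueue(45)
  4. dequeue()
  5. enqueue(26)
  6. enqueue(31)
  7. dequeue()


enqueue(47) -> [47]
dequeue()->47, []
enqueue(45) -> [45]
dequeue()->45, []
enqueue(26) -> [26]
enqueue(31) -> [26, 31]
dequeue()->26, [31]

Final queue: [31]


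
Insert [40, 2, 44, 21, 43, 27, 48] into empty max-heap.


Insert 40: [40]
Insert 2: [40, 2]
Insert 44: [44, 2, 40]
Insert 21: [44, 21, 40, 2]
Insert 43: [44, 43, 40, 2, 21]
Insert 27: [44, 43, 40, 2, 21, 27]
Insert 48: [48, 43, 44, 2, 21, 27, 40]

Final heap: [48, 43, 44, 2, 21, 27, 40]


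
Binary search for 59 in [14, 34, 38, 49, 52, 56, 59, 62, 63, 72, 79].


Step 1: lo=0, hi=10, mid=5, val=56
Step 2: lo=6, hi=10, mid=8, val=63
Step 3: lo=6, hi=7, mid=6, val=59

Found at index 6


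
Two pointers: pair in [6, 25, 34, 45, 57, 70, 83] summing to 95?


lo=0(6)+hi=6(83)=89
lo=1(25)+hi=6(83)=108
lo=1(25)+hi=5(70)=95

Yes: 25+70=95


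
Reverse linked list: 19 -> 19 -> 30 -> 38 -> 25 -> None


Step 1: curr=19, set curr.next=prev(None) | reversed so far: 19
Step 2: curr=19, set curr.next=prev(19) | reversed so far: 19 -> 19
Step 3: curr=30, set curr.next=prev(19) | reversed so far: 30 -> 19 -> 19
Step 4: curr=38, set curr.next=prev(30) | reversed so far: 38 -> 30 -> 19 -> 19
Step 5: curr=25, set curr.next=prev(38) | reversed so far: 25 -> 38 -> 30 -> 19 -> 19

25 -> 38 -> 30 -> 19 -> 19 -> None


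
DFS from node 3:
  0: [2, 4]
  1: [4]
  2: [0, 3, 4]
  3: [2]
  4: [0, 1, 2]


Visit 3, push [2]
Visit 2, push [4, 0]
Visit 0, push [4]
Visit 4, push [1]
Visit 1, push []

DFS order: [3, 2, 0, 4, 1]


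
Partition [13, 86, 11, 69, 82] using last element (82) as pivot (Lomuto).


Pivot: 82
  13 <= 82: advance i (no swap)
  11 <= 82: swap -> [13, 11, 86, 69, 82]
  69 <= 82: swap -> [13, 11, 69, 86, 82]
Place pivot at 3: [13, 11, 69, 82, 86]

Partitioned: [13, 11, 69, 82, 86]


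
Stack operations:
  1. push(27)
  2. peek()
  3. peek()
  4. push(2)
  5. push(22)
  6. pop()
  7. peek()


push(27) -> [27]
peek()->27
peek()->27
push(2) -> [27, 2]
push(22) -> [27, 2, 22]
pop()->22, [27, 2]
peek()->2

Final stack: [27, 2]


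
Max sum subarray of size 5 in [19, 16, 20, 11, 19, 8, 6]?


[0:5]: 85
[1:6]: 74
[2:7]: 64

Max: 85 at [0:5]


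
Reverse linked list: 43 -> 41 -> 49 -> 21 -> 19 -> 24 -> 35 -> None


Step 1: curr=43, set curr.next=prev(None) | reversed so far: 43
Step 2: curr=41, set curr.next=prev(43) | reversed so far: 41 -> 43
Step 3: curr=49, set curr.next=prev(41) | reversed so far: 49 -> 41 -> 43
Step 4: curr=21, set curr.next=prev(49) | reversed so far: 21 -> 49 -> 41 -> 43
Step 5: curr=19, set curr.next=prev(21) | reversed so far: 19 -> 21 -> 49 -> 41 -> 43
Step 6: curr=24, set curr.next=prev(19) | reversed so far: 24 -> 19 -> 21 -> 49 -> 41 -> 43
Step 7: curr=35, set curr.next=prev(24) | reversed so far: 35 -> 24 -> 19 -> 21 -> 49 -> 41 -> 43

35 -> 24 -> 19 -> 21 -> 49 -> 41 -> 43 -> None
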